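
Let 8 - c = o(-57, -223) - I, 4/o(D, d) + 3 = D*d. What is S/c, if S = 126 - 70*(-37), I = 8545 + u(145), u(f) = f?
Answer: 8628732/27633545 ≈ 0.31226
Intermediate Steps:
o(D, d) = 4/(-3 + D*d)
I = 8690 (I = 8545 + 145 = 8690)
S = 2716 (S = 126 + 2590 = 2716)
c = 27633545/3177 (c = 8 - (4/(-3 - 57*(-223)) - 1*8690) = 8 - (4/(-3 + 12711) - 8690) = 8 - (4/12708 - 8690) = 8 - (4*(1/12708) - 8690) = 8 - (1/3177 - 8690) = 8 - 1*(-27608129/3177) = 8 + 27608129/3177 = 27633545/3177 ≈ 8698.0)
S/c = 2716/(27633545/3177) = 2716*(3177/27633545) = 8628732/27633545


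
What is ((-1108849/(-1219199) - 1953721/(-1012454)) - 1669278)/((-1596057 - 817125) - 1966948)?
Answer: 2060524721167587263/5406757590813044980 ≈ 0.38110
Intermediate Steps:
((-1108849/(-1219199) - 1953721/(-1012454)) - 1669278)/((-1596057 - 817125) - 1966948) = ((-1108849*(-1/1219199) - 1953721*(-1/1012454)) - 1669278)/(-2413182 - 1966948) = ((1108849/1219199 + 1953721/1012454) - 1669278)/(-4380130) = (3504633294925/1234382904346 - 1669278)*(-1/4380130) = -2060524721167587263/1234382904346*(-1/4380130) = 2060524721167587263/5406757590813044980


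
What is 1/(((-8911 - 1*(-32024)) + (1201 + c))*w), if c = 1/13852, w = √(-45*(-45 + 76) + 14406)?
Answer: 13852*√13011/4382072649819 ≈ 3.6057e-7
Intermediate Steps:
w = √13011 (w = √(-45*31 + 14406) = √(-1395 + 14406) = √13011 ≈ 114.07)
c = 1/13852 ≈ 7.2192e-5
1/(((-8911 - 1*(-32024)) + (1201 + c))*w) = 1/(((-8911 - 1*(-32024)) + (1201 + 1/13852))*(√13011)) = (√13011/13011)/((-8911 + 32024) + 16636253/13852) = (√13011/13011)/(23113 + 16636253/13852) = (√13011/13011)/(336797529/13852) = 13852*(√13011/13011)/336797529 = 13852*√13011/4382072649819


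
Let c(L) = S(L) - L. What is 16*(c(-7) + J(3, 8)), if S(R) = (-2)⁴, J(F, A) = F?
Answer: 416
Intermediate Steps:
S(R) = 16
c(L) = 16 - L
16*(c(-7) + J(3, 8)) = 16*((16 - 1*(-7)) + 3) = 16*((16 + 7) + 3) = 16*(23 + 3) = 16*26 = 416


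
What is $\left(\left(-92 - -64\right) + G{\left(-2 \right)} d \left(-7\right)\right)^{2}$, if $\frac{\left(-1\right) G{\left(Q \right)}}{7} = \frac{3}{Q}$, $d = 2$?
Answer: $30625$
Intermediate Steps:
$G{\left(Q \right)} = - \frac{21}{Q}$ ($G{\left(Q \right)} = - 7 \frac{3}{Q} = - \frac{21}{Q}$)
$\left(\left(-92 - -64\right) + G{\left(-2 \right)} d \left(-7\right)\right)^{2} = \left(\left(-92 - -64\right) + - \frac{21}{-2} \cdot 2 \left(-7\right)\right)^{2} = \left(\left(-92 + 64\right) + \left(-21\right) \left(- \frac{1}{2}\right) 2 \left(-7\right)\right)^{2} = \left(-28 + \frac{21}{2} \cdot 2 \left(-7\right)\right)^{2} = \left(-28 + 21 \left(-7\right)\right)^{2} = \left(-28 - 147\right)^{2} = \left(-175\right)^{2} = 30625$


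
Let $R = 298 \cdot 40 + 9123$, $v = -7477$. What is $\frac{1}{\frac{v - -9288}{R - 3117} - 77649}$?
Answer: $- \frac{17926}{1391934163} \approx -1.2878 \cdot 10^{-5}$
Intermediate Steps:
$R = 21043$ ($R = 11920 + 9123 = 21043$)
$\frac{1}{\frac{v - -9288}{R - 3117} - 77649} = \frac{1}{\frac{-7477 - -9288}{21043 - 3117} - 77649} = \frac{1}{\frac{-7477 + 9288}{17926} - 77649} = \frac{1}{1811 \cdot \frac{1}{17926} - 77649} = \frac{1}{\frac{1811}{17926} - 77649} = \frac{1}{- \frac{1391934163}{17926}} = - \frac{17926}{1391934163}$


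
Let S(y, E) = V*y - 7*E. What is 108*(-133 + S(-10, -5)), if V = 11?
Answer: -22464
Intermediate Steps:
S(y, E) = -7*E + 11*y (S(y, E) = 11*y - 7*E = -7*E + 11*y)
108*(-133 + S(-10, -5)) = 108*(-133 + (-7*(-5) + 11*(-10))) = 108*(-133 + (35 - 110)) = 108*(-133 - 75) = 108*(-208) = -22464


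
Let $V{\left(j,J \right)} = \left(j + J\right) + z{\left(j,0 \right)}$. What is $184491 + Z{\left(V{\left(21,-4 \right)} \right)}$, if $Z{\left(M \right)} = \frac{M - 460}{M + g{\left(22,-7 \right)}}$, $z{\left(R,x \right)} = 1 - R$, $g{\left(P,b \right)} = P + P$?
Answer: $\frac{7563668}{41} \approx 1.8448 \cdot 10^{5}$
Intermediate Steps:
$g{\left(P,b \right)} = 2 P$
$V{\left(j,J \right)} = 1 + J$ ($V{\left(j,J \right)} = \left(j + J\right) - \left(-1 + j\right) = \left(J + j\right) - \left(-1 + j\right) = 1 + J$)
$Z{\left(M \right)} = \frac{-460 + M}{44 + M}$ ($Z{\left(M \right)} = \frac{M - 460}{M + 2 \cdot 22} = \frac{-460 + M}{M + 44} = \frac{-460 + M}{44 + M}$)
$184491 + Z{\left(V{\left(21,-4 \right)} \right)} = 184491 + \frac{-460 + \left(1 - 4\right)}{44 + \left(1 - 4\right)} = 184491 + \frac{-460 - 3}{44 - 3} = 184491 + \frac{1}{41} \left(-463\right) = 184491 - \frac{463}{41} = \frac{7563668}{41}$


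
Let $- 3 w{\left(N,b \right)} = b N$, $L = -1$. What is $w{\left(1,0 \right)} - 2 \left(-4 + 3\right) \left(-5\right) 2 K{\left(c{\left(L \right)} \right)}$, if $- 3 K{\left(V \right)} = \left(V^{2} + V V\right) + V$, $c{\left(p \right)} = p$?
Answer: $0$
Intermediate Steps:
$K{\left(V \right)} = - \frac{2 V^{2}}{3} - \frac{V}{3}$ ($K{\left(V \right)} = - \frac{\left(V^{2} + V V\right) + V}{3} = - \frac{\left(V^{2} + V^{2}\right) + V}{3} = - \frac{2 V^{2} + V}{3} = - \frac{V + 2 V^{2}}{3} = - \frac{2 V^{2}}{3} - \frac{V}{3}$)
$w{\left(N,b \right)} = - \frac{N b}{3}$ ($w{\left(N,b \right)} = - \frac{b N}{3} = - \frac{N b}{3}$)
$w{\left(1,0 \right)} - 2 \left(-4 + 3\right) \left(-5\right) 2 K{\left(c{\left(L \right)} \right)} = \left(- \frac{1}{3}\right) 1 \cdot 0 - 2 \left(-4 + 3\right) \left(-5\right) 2 \left(\left(- \frac{1}{3}\right) \left(-1\right) \left(1 + 2 \left(-1\right)\right)\right) = 0 \left(-2\right) \left(-1\right) \left(-5\right) 2 \left(\left(- \frac{1}{3}\right) \left(-1\right) \left(1 - 2\right)\right) = 0 \cdot 2 \left(-5\right) 2 \left(\left(- \frac{1}{3}\right) \left(-1\right) \left(-1\right)\right) = 0 \left(\left(-10\right) 2\right) \left(- \frac{1}{3}\right) = 0 \left(-20\right) \left(- \frac{1}{3}\right) = 0 \left(- \frac{1}{3}\right) = 0$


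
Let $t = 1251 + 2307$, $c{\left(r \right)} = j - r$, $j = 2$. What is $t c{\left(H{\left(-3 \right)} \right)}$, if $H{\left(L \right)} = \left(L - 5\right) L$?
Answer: $-78276$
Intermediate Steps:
$H{\left(L \right)} = L \left(-5 + L\right)$ ($H{\left(L \right)} = \left(-5 + L\right) L = L \left(-5 + L\right)$)
$c{\left(r \right)} = 2 - r$
$t = 3558$
$t c{\left(H{\left(-3 \right)} \right)} = 3558 \left(2 - - 3 \left(-5 - 3\right)\right) = 3558 \left(2 - \left(-3\right) \left(-8\right)\right) = 3558 \left(2 - 24\right) = 3558 \left(-22\right) = -78276$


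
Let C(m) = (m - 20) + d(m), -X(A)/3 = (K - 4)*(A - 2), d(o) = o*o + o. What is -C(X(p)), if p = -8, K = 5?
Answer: -940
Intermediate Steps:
d(o) = o + o² (d(o) = o² + o = o + o²)
X(A) = 6 - 3*A (X(A) = -3*(5 - 4)*(A - 2) = -3*(-2 + A) = 6 - 3*A)
C(m) = -20 + m + m*(1 + m) (C(m) = (m - 20) + m*(1 + m) = (-20 + m) + m*(1 + m) = -20 + m + m*(1 + m))
-C(X(p)) = -(-20 + (6 - 3*(-8)) + (6 - 3*(-8))*(1 + (6 - 3*(-8)))) = -(-20 + (6 + 24) + (6 + 24)*(1 + (6 + 24))) = -(-20 + 30 + 30*(1 + 30)) = -(-20 + 30 + 30*31) = -(-20 + 30 + 930) = -1*940 = -940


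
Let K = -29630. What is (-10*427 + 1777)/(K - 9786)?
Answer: 2493/39416 ≈ 0.063248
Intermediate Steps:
(-10*427 + 1777)/(K - 9786) = (-10*427 + 1777)/(-29630 - 9786) = (-4270 + 1777)/(-39416) = -2493*(-1/39416) = 2493/39416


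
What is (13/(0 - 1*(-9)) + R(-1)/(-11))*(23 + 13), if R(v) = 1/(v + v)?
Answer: 590/11 ≈ 53.636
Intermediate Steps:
R(v) = 1/(2*v)
(13/(0 - 1*(-9)) + R(-1)/(-11))*(23 + 13) = (13/(0 - 1*(-9)) + ((½)/(-1))/(-11))*(23 + 13) = (13/(0 + 9) + ((½)*(-1))*(-1/11))*36 = (13/9 - ½*(-1/11))*36 = (13*(⅑) + 1/22)*36 = (13/9 + 1/22)*36 = (295/198)*36 = 590/11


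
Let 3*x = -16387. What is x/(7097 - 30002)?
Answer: 16387/68715 ≈ 0.23848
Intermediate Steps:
x = -16387/3 (x = (⅓)*(-16387) = -16387/3 ≈ -5462.3)
x/(7097 - 30002) = -16387/(3*(7097 - 30002)) = -16387/3/(-22905) = -16387/3*(-1/22905) = 16387/68715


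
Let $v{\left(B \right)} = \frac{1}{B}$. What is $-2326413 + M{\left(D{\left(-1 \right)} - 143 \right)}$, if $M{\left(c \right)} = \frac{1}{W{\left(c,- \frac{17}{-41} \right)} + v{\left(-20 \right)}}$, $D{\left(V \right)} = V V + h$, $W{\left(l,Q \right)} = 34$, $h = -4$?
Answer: $- \frac{1579634407}{679} \approx -2.3264 \cdot 10^{6}$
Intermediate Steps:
$D{\left(V \right)} = -4 + V^{2}$ ($D{\left(V \right)} = V V - 4 = V^{2} - 4 = -4 + V^{2}$)
$M{\left(c \right)} = \frac{20}{679}$ ($M{\left(c \right)} = \frac{1}{34 + \frac{1}{-20}} = \frac{1}{34 - \frac{1}{20}} = \frac{1}{\frac{679}{20}} = \frac{20}{679}$)
$-2326413 + M{\left(D{\left(-1 \right)} - 143 \right)} = -2326413 + \frac{20}{679} = - \frac{1579634407}{679}$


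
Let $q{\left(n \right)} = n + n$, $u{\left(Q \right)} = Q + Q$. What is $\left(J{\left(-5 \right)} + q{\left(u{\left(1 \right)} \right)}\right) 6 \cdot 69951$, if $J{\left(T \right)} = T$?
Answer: $-419706$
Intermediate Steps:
$u{\left(Q \right)} = 2 Q$
$q{\left(n \right)} = 2 n$
$\left(J{\left(-5 \right)} + q{\left(u{\left(1 \right)} \right)}\right) 6 \cdot 69951 = \left(-5 + 2 \cdot 2 \cdot 1\right) 6 \cdot 69951 = \left(-5 + 2 \cdot 2\right) 6 \cdot 69951 = \left(-5 + 4\right) 6 \cdot 69951 = \left(-1\right) 6 \cdot 69951 = \left(-6\right) 69951 = -419706$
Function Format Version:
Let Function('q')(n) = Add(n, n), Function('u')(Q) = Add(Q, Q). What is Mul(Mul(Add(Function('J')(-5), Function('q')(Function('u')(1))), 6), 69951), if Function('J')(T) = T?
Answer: -419706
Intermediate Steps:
Function('u')(Q) = Mul(2, Q)
Function('q')(n) = Mul(2, n)
Mul(Mul(Add(Function('J')(-5), Function('q')(Function('u')(1))), 6), 69951) = Mul(Mul(Add(-5, Mul(2, Mul(2, 1))), 6), 69951) = Mul(Mul(Add(-5, Mul(2, 2)), 6), 69951) = Mul(Mul(Add(-5, 4), 6), 69951) = Mul(Mul(-1, 6), 69951) = Mul(-6, 69951) = -419706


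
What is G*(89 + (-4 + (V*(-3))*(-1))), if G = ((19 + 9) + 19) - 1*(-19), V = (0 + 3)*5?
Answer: 8580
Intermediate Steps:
V = 15 (V = 3*5 = 15)
G = 66 (G = (28 + 19) + 19 = 47 + 19 = 66)
G*(89 + (-4 + (V*(-3))*(-1))) = 66*(89 + (-4 + (15*(-3))*(-1))) = 66*(89 + (-4 - 45*(-1))) = 66*(89 + (-4 + 45)) = 66*(89 + 41) = 66*130 = 8580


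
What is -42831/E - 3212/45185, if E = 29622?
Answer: -676821533/446156690 ≈ -1.5170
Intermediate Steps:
-42831/E - 3212/45185 = -42831/29622 - 3212/45185 = -42831*1/29622 - 3212*1/45185 = -14277/9874 - 3212/45185 = -676821533/446156690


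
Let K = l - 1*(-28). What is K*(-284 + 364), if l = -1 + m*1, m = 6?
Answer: 2640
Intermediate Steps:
l = 5 (l = -1 + 6*1 = -1 + 6 = 5)
K = 33 (K = 5 - 1*(-28) = 5 + 28 = 33)
K*(-284 + 364) = 33*(-284 + 364) = 33*80 = 2640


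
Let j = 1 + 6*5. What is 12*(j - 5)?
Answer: 312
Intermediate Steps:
j = 31 (j = 1 + 30 = 31)
12*(j - 5) = 12*(31 - 5) = 12*26 = 312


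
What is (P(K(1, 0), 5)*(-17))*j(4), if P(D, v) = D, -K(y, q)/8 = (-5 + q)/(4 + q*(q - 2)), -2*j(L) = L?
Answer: 340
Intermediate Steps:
j(L) = -L/2
K(y, q) = -8*(-5 + q)/(4 + q*(-2 + q)) (K(y, q) = -8*(-5 + q)/(4 + q*(q - 2)) = -8*(-5 + q)/(4 + q*(-2 + q)))
(P(K(1, 0), 5)*(-17))*j(4) = ((8*(5 - 1*0)/(4 + 0² - 2*0))*(-17))*(-½*4) = ((8*(5 + 0)/(4 + 0 + 0))*(-17))*(-2) = ((8*5/4)*(-17))*(-2) = ((8*(¼)*5)*(-17))*(-2) = (10*(-17))*(-2) = -170*(-2) = 340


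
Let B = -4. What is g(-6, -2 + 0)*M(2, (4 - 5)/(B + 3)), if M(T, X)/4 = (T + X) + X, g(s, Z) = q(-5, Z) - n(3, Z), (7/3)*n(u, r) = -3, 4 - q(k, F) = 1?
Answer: 480/7 ≈ 68.571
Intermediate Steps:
q(k, F) = 3 (q(k, F) = 4 - 1*1 = 4 - 1 = 3)
n(u, r) = -9/7 (n(u, r) = (3/7)*(-3) = -9/7)
g(s, Z) = 30/7 (g(s, Z) = 3 - 1*(-9/7) = 3 + 9/7 = 30/7)
M(T, X) = 4*T + 8*X (M(T, X) = 4*((T + X) + X) = 4*(T + 2*X) = 4*T + 8*X)
g(-6, -2 + 0)*M(2, (4 - 5)/(B + 3)) = 30*(4*2 + 8*((4 - 5)/(-4 + 3)))/7 = 30*(8 + 8*(-1/(-1)))/7 = 30*(8 + 8*(-1*(-1)))/7 = 30*(8 + 8*1)/7 = 30*(8 + 8)/7 = (30/7)*16 = 480/7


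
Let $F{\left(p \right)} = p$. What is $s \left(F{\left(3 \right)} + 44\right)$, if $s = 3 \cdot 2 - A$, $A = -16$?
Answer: $1034$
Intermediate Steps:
$s = 22$ ($s = 3 \cdot 2 - -16 = 6 + 16 = 22$)
$s \left(F{\left(3 \right)} + 44\right) = 22 \left(3 + 44\right) = 22 \cdot 47 = 1034$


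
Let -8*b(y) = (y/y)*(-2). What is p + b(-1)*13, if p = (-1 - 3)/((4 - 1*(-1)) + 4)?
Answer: 101/36 ≈ 2.8056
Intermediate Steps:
p = -4/9 (p = -4/((4 + 1) + 4) = -4/(5 + 4) = -4/9 ≈ -0.44444)
b(y) = ¼ (b(y) = -y/y*(-2)/8 = -(-2)/8 = -⅛*(-2) = ¼)
p + b(-1)*13 = -4/9 + (¼)*13 = -4/9 + 13/4 = 101/36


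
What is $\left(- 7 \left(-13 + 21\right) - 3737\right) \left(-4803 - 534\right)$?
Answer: $20243241$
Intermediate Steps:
$\left(- 7 \left(-13 + 21\right) - 3737\right) \left(-4803 - 534\right) = \left(\left(-7\right) 8 - 3737\right) \left(-5337\right) = \left(-56 - 3737\right) \left(-5337\right) = \left(-3793\right) \left(-5337\right) = 20243241$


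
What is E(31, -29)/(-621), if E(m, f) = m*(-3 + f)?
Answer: 992/621 ≈ 1.5974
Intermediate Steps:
E(31, -29)/(-621) = (31*(-3 - 29))/(-621) = (31*(-32))*(-1/621) = -992*(-1/621) = 992/621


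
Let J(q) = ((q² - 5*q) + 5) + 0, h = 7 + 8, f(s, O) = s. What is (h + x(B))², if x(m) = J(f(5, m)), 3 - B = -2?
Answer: 400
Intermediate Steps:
B = 5 (B = 3 - 1*(-2) = 3 + 2 = 5)
h = 15
J(q) = 5 + q² - 5*q (J(q) = (5 + q² - 5*q) + 0 = 5 + q² - 5*q)
x(m) = 5 (x(m) = 5 + 5² - 5*5 = 5 + 25 - 25 = 5)
(h + x(B))² = (15 + 5)² = 20² = 400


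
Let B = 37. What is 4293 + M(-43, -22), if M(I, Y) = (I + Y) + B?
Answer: 4265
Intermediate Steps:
M(I, Y) = 37 + I + Y (M(I, Y) = (I + Y) + 37 = 37 + I + Y)
4293 + M(-43, -22) = 4293 + (37 - 43 - 22) = 4293 - 28 = 4265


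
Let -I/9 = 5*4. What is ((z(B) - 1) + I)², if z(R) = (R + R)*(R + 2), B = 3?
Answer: 22801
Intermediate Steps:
z(R) = 2*R*(2 + R) (z(R) = (2*R)*(2 + R) = 2*R*(2 + R))
I = -180 (I = -45*4 = -9*20 = -180)
((z(B) - 1) + I)² = ((2*3*(2 + 3) - 1) - 180)² = ((2*3*5 - 1) - 180)² = ((30 - 1) - 180)² = (29 - 180)² = (-151)² = 22801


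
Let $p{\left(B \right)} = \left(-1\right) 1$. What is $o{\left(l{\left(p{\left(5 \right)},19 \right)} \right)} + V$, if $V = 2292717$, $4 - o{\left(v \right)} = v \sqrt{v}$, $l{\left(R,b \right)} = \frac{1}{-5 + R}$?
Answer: $2292721 + \frac{i \sqrt{6}}{36} \approx 2.2927 \cdot 10^{6} + 0.068041 i$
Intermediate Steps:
$p{\left(B \right)} = -1$
$o{\left(v \right)} = 4 - v^{\frac{3}{2}}$ ($o{\left(v \right)} = 4 - v \sqrt{v} = 4 - v^{\frac{3}{2}}$)
$o{\left(l{\left(p{\left(5 \right)},19 \right)} \right)} + V = \left(4 - \left(\frac{1}{-5 - 1}\right)^{\frac{3}{2}}\right) + 2292717 = \left(4 - \left(\frac{1}{-6}\right)^{\frac{3}{2}}\right) + 2292717 = \left(4 - \left(- \frac{1}{6}\right)^{\frac{3}{2}}\right) + 2292717 = \left(4 - - \frac{i \sqrt{6}}{36}\right) + 2292717 = \left(4 + \frac{i \sqrt{6}}{36}\right) + 2292717 = 2292721 + \frac{i \sqrt{6}}{36}$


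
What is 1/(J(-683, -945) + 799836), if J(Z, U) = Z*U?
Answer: 1/1445271 ≈ 6.9191e-7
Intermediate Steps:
J(Z, U) = U*Z
1/(J(-683, -945) + 799836) = 1/(-945*(-683) + 799836) = 1/(645435 + 799836) = 1/1445271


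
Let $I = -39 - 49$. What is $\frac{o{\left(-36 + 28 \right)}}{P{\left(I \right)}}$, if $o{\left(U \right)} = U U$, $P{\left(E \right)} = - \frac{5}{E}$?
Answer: $\frac{5632}{5} \approx 1126.4$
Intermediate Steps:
$I = -88$ ($I = -39 - 49 = -88$)
$o{\left(U \right)} = U^{2}$
$\frac{o{\left(-36 + 28 \right)}}{P{\left(I \right)}} = \frac{\left(-36 + 28\right)^{2}}{\left(-5\right) \frac{1}{-88}} = \frac{\left(-8\right)^{2}}{\left(-5\right) \left(- \frac{1}{88}\right)} = \frac{64}{\frac{5}{88}} = 64 \cdot \frac{88}{5} = \frac{5632}{5}$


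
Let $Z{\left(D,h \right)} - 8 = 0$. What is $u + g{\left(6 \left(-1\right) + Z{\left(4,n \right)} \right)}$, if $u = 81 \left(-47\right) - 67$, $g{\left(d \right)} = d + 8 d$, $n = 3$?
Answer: $-3856$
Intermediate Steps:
$Z{\left(D,h \right)} = 8$ ($Z{\left(D,h \right)} = 8 + 0 = 8$)
$g{\left(d \right)} = 9 d$
$u = -3874$ ($u = -3807 - 67 = -3874$)
$u + g{\left(6 \left(-1\right) + Z{\left(4,n \right)} \right)} = -3874 + 9 \left(6 \left(-1\right) + 8\right) = -3874 + 9 \left(-6 + 8\right) = -3874 + 9 \cdot 2 = -3874 + 18 = -3856$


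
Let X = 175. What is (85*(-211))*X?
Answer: -3138625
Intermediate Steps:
(85*(-211))*X = (85*(-211))*175 = -17935*175 = -3138625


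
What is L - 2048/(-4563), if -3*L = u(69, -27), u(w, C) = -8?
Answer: 14216/4563 ≈ 3.1155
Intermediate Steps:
L = 8/3 (L = -⅓*(-8) = 8/3 ≈ 2.6667)
L - 2048/(-4563) = 8/3 - 2048/(-4563) = 8/3 - 2048*(-1)/4563 = 8/3 - 1*(-2048/4563) = 8/3 + 2048/4563 = 14216/4563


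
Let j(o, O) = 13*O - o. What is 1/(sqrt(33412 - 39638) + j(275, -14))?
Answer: -457/215075 - I*sqrt(6226)/215075 ≈ -0.0021248 - 0.00036687*I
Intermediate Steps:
j(o, O) = -o + 13*O
1/(sqrt(33412 - 39638) + j(275, -14)) = 1/(sqrt(33412 - 39638) + (-1*275 + 13*(-14))) = 1/(sqrt(-6226) + (-275 - 182)) = 1/(I*sqrt(6226) - 457) = 1/(-457 + I*sqrt(6226))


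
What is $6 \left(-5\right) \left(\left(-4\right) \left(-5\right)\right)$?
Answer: $-600$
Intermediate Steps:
$6 \left(-5\right) \left(\left(-4\right) \left(-5\right)\right) = \left(-30\right) 20 = -600$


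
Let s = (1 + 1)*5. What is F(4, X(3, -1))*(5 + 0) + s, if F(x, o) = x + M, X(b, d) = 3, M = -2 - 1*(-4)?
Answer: 40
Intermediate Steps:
M = 2 (M = -2 + 4 = 2)
F(x, o) = 2 + x (F(x, o) = x + 2 = 2 + x)
s = 10 (s = 2*5 = 10)
F(4, X(3, -1))*(5 + 0) + s = (2 + 4)*(5 + 0) + 10 = 6*5 + 10 = 30 + 10 = 40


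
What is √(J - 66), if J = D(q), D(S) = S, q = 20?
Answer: I*√46 ≈ 6.7823*I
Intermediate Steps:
J = 20
√(J - 66) = √(20 - 66) = √(-46) = I*√46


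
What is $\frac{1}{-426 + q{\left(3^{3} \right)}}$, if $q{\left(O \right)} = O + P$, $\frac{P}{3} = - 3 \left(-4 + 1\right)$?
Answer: $- \frac{1}{372} \approx -0.0026882$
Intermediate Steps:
$P = 27$ ($P = 3 \left(- 3 \left(-4 + 1\right)\right) = 3 \left(\left(-3\right) \left(-3\right)\right) = 3 \cdot 9 = 27$)
$q{\left(O \right)} = 27 + O$ ($q{\left(O \right)} = O + 27 = 27 + O$)
$\frac{1}{-426 + q{\left(3^{3} \right)}} = \frac{1}{-426 + \left(27 + 3^{3}\right)} = \frac{1}{-426 + \left(27 + 27\right)} = \frac{1}{-426 + 54} = \frac{1}{-372} = - \frac{1}{372}$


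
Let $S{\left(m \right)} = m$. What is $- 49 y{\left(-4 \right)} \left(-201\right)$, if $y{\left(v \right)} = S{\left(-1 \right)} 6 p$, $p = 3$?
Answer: $-177282$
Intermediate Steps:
$y{\left(v \right)} = -18$ ($y{\left(v \right)} = \left(-1\right) 6 \cdot 3 = \left(-6\right) 3 = -18$)
$- 49 y{\left(-4 \right)} \left(-201\right) = \left(-49\right) \left(-18\right) \left(-201\right) = 882 \left(-201\right) = -177282$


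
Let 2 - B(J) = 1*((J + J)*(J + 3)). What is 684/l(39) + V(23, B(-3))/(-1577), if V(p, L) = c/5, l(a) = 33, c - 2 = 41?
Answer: 1797307/86735 ≈ 20.722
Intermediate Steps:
c = 43 (c = 2 + 41 = 43)
B(J) = 2 - 2*J*(3 + J) (B(J) = 2 - (J + J)*(J + 3) = 2 - (2*J)*(3 + J) = 2 - 2*J*(3 + J))
V(p, L) = 43/5
684/l(39) + V(23, B(-3))/(-1577) = 684/33 + (43/5)/(-1577) = 684*(1/33) + (43/5)*(-1/1577) = 228/11 - 43/7885 = 1797307/86735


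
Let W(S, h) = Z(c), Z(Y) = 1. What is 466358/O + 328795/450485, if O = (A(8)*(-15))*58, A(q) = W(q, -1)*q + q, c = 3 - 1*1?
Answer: -20551045723/627075120 ≈ -32.773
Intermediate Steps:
c = 2 (c = 3 - 1 = 2)
W(S, h) = 1
A(q) = 2*q (A(q) = 1*q + q = q + q = 2*q)
O = -13920 (O = ((2*8)*(-15))*58 = (16*(-15))*58 = -240*58 = -13920)
466358/O + 328795/450485 = 466358/(-13920) + 328795/450485 = 466358*(-1/13920) + 328795*(1/450485) = -233179/6960 + 65759/90097 = -20551045723/627075120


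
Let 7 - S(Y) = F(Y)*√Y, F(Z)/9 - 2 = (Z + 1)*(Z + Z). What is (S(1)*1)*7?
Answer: -329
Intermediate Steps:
F(Z) = 18 + 18*Z*(1 + Z) (F(Z) = 18 + 9*((Z + 1)*(Z + Z)) = 18 + 9*((1 + Z)*(2*Z)) = 18 + 9*(2*Z*(1 + Z)) = 18 + 18*Z*(1 + Z))
S(Y) = 7 - √Y*(18 + 18*Y + 18*Y²) (S(Y) = 7 - (18 + 18*Y + 18*Y²)*√Y = 7 - √Y*(18 + 18*Y + 18*Y²))
(S(1)*1)*7 = ((7 - 18*√1*(1 + 1 + 1²))*1)*7 = ((7 - 18*1*(1 + 1 + 1))*1)*7 = ((7 - 18*1*3)*1)*7 = ((7 - 54)*1)*7 = -47*1*7 = -47*7 = -329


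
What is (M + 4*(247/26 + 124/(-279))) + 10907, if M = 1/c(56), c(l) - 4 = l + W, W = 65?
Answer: 12311134/1125 ≈ 10943.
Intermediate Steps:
c(l) = 69 + l (c(l) = 4 + (l + 65) = 4 + (65 + l) = 69 + l)
M = 1/125 (M = 1/(69 + 56) = 1/125 ≈ 0.0080000)
(M + 4*(247/26 + 124/(-279))) + 10907 = (1/125 + 4*(247/26 + 124/(-279))) + 10907 = (1/125 + 4*(247*(1/26) + 124*(-1/279))) + 10907 = (1/125 + 4*(19/2 - 4/9)) + 10907 = (1/125 + 4*(163/18)) + 10907 = (1/125 + 326/9) + 10907 = 40759/1125 + 10907 = 12311134/1125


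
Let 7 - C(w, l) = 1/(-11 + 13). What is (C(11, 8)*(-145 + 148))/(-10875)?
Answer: -13/7250 ≈ -0.0017931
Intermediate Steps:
C(w, l) = 13/2 (C(w, l) = 7 - 1/(-11 + 13) = 7 - 1/2 = 7 - 1*½ = 7 - ½ = 13/2)
(C(11, 8)*(-145 + 148))/(-10875) = (13*(-145 + 148)/2)/(-10875) = ((13/2)*3)*(-1/10875) = (39/2)*(-1/10875) = -13/7250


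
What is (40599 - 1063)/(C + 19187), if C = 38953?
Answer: 9884/14535 ≈ 0.68001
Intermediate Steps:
(40599 - 1063)/(C + 19187) = (40599 - 1063)/(38953 + 19187) = 39536/58140 = 39536*(1/58140) = 9884/14535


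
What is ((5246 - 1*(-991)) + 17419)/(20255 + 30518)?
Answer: 23656/50773 ≈ 0.46592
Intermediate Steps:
((5246 - 1*(-991)) + 17419)/(20255 + 30518) = ((5246 + 991) + 17419)/50773 = (6237 + 17419)*(1/50773) = 23656*(1/50773) = 23656/50773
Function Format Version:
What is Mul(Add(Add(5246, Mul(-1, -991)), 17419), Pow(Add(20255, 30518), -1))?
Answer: Rational(23656, 50773) ≈ 0.46592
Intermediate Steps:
Mul(Add(Add(5246, Mul(-1, -991)), 17419), Pow(Add(20255, 30518), -1)) = Mul(Add(Add(5246, 991), 17419), Pow(50773, -1)) = Mul(Add(6237, 17419), Rational(1, 50773)) = Mul(23656, Rational(1, 50773)) = Rational(23656, 50773)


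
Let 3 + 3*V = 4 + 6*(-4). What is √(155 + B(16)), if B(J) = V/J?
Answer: √22251/12 ≈ 12.431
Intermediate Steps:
V = -23/3 (V = -1 + (4 + 6*(-4))/3 = -1 + (4 - 24)/3 = -1 + (⅓)*(-20) = -1 - 20/3 = -23/3 ≈ -7.6667)
B(J) = -23/(3*J)
√(155 + B(16)) = √(155 - 23/3/16) = √(155 - 23/3*1/16) = √(155 - 23/48) = √(7417/48) = √22251/12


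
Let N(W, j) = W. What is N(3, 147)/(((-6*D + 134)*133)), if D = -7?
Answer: 3/23408 ≈ 0.00012816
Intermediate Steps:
N(3, 147)/(((-6*D + 134)*133)) = 3/(((-6*(-7) + 134)*133)) = 3/(((42 + 134)*133)) = 3/((176*133)) = 3/23408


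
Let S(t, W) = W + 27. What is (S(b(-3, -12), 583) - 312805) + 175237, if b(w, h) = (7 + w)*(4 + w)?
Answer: -136958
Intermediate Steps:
b(w, h) = (4 + w)*(7 + w)
S(t, W) = 27 + W
(S(b(-3, -12), 583) - 312805) + 175237 = ((27 + 583) - 312805) + 175237 = (610 - 312805) + 175237 = -312195 + 175237 = -136958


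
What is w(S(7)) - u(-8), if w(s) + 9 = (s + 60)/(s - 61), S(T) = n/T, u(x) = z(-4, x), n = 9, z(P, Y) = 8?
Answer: -685/38 ≈ -18.026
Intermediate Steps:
u(x) = 8
S(T) = 9/T
w(s) = -9 + (60 + s)/(-61 + s) (w(s) = -9 + (s + 60)/(s - 61) = -9 + (60 + s)/(-61 + s))
w(S(7)) - u(-8) = (609 - 72/7)/(-61 + 9/7) - 1*8 = (609 - 72/7)/(-61 + 9*(⅐)) - 8 = (609 - 8*9/7)/(-61 + 9/7) - 8 = (609 - 72/7)/(-418/7) - 8 = -7/418*4191/7 - 8 = -381/38 - 8 = -685/38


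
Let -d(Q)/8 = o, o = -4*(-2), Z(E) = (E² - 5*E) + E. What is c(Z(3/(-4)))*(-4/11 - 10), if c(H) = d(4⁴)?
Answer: 7296/11 ≈ 663.27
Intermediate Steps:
Z(E) = E² - 4*E
o = 8
d(Q) = -64 (d(Q) = -8*8 = -64)
c(H) = -64
c(Z(3/(-4)))*(-4/11 - 10) = -64*(-4/11 - 10) = -64*(-114/11) = 7296/11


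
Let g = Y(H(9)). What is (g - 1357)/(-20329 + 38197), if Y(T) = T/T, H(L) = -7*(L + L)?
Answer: -113/1489 ≈ -0.075890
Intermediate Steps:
H(L) = -14*L
Y(T) = 1
g = 1
(g - 1357)/(-20329 + 38197) = (1 - 1357)/(-20329 + 38197) = -1356/17868 = -1356*1/17868 = -113/1489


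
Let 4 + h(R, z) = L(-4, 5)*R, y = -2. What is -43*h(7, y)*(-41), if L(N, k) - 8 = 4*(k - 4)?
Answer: 141040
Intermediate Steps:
L(N, k) = -8 + 4*k (L(N, k) = 8 + 4*(k - 4) = 8 + 4*(-4 + k) = 8 + (-16 + 4*k) = -8 + 4*k)
h(R, z) = -4 + 12*R (h(R, z) = -4 + (-8 + 4*5)*R = -4 + (-8 + 20)*R = -4 + 12*R)
-43*h(7, y)*(-41) = -43*(-4 + 12*7)*(-41) = -43*(-4 + 84)*(-41) = -43*80*(-41) = -3440*(-41) = 141040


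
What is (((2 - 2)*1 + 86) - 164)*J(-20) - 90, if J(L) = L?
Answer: 1470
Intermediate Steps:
(((2 - 2)*1 + 86) - 164)*J(-20) - 90 = (((2 - 2)*1 + 86) - 164)*(-20) - 90 = ((0*1 + 86) - 164)*(-20) - 90 = ((0 + 86) - 164)*(-20) - 90 = (86 - 164)*(-20) - 90 = -78*(-20) - 90 = 1560 - 90 = 1470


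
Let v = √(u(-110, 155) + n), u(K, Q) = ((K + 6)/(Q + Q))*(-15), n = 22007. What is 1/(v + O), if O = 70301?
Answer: 2179331/153208466258 - √21153563/153208466258 ≈ 1.4195e-5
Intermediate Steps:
u(K, Q) = -15*(6 + K)/(2*Q) (u(K, Q) = ((6 + K)/((2*Q)))*(-15) = ((6 + K)*(1/(2*Q)))*(-15) = ((6 + K)/(2*Q))*(-15) = -15*(6 + K)/(2*Q))
v = √21153563/31 (v = √((15/2)*(-6 - 1*(-110))/155 + 22007) = √((15/2)*(1/155)*(-6 + 110) + 22007) = √((15/2)*(1/155)*104 + 22007) = √(156/31 + 22007) = √(682373/31) = √21153563/31 ≈ 148.36)
1/(v + O) = 1/(√21153563/31 + 70301) = 1/(70301 + √21153563/31)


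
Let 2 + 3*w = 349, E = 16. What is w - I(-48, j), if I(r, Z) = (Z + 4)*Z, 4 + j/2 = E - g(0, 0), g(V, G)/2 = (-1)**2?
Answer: -1093/3 ≈ -364.33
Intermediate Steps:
g(V, G) = 2 (g(V, G) = 2*(-1)**2 = 2*1 = 2)
j = 20 (j = -8 + 2*(16 - 1*2) = -8 + 2*(16 - 2) = -8 + 2*14 = -8 + 28 = 20)
w = 347/3 (w = -2/3 + (1/3)*349 = -2/3 + 349/3 = 347/3 ≈ 115.67)
I(r, Z) = Z*(4 + Z) (I(r, Z) = (4 + Z)*Z = Z*(4 + Z))
w - I(-48, j) = 347/3 - 20*(4 + 20) = 347/3 - 20*24 = 347/3 - 1*480 = 347/3 - 480 = -1093/3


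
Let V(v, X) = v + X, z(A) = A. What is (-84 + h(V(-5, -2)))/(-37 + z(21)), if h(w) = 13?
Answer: 71/16 ≈ 4.4375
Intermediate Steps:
V(v, X) = X + v
(-84 + h(V(-5, -2)))/(-37 + z(21)) = (-84 + 13)/(-37 + 21) = -71/(-16) = -71*(-1/16) = 71/16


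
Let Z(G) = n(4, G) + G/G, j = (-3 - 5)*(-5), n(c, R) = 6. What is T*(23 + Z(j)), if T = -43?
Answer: -1290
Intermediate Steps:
j = 40 (j = -8*(-5) = 40)
Z(G) = 7 (Z(G) = 6 + G/G = 6 + 1 = 7)
T*(23 + Z(j)) = -43*(23 + 7) = -43*30 = -1290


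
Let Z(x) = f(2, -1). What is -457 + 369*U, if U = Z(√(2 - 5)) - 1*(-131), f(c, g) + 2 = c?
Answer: 47882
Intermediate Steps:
f(c, g) = -2 + c
Z(x) = 0 (Z(x) = -2 + 2 = 0)
U = 131 (U = 0 - 1*(-131) = 0 + 131 = 131)
-457 + 369*U = -457 + 369*131 = -457 + 48339 = 47882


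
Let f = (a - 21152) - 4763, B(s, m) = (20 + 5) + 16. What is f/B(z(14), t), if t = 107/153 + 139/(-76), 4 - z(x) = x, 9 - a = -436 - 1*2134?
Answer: -23336/41 ≈ -569.17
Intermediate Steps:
a = 2579 (a = 9 - (-436 - 1*2134) = 9 - (-436 - 2134) = 9 - 1*(-2570) = 9 + 2570 = 2579)
z(x) = 4 - x
t = -13135/11628 (t = 107*(1/153) + 139*(-1/76) = 107/153 - 139/76 = -13135/11628 ≈ -1.1296)
B(s, m) = 41 (B(s, m) = 25 + 16 = 41)
f = -23336 (f = (2579 - 21152) - 4763 = -18573 - 4763 = -23336)
f/B(z(14), t) = -23336/41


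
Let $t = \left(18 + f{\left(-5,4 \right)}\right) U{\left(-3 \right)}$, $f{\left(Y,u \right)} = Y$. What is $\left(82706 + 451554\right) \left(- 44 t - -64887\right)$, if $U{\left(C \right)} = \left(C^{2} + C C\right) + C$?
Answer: $30082577820$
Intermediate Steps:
$U{\left(C \right)} = C + 2 C^{2}$ ($U{\left(C \right)} = \left(C^{2} + C^{2}\right) + C = 2 C^{2} + C = C + 2 C^{2}$)
$t = 195$ ($t = \left(18 - 5\right) \left(- 3 \left(1 + 2 \left(-3\right)\right)\right) = 13 \left(- 3 \left(1 - 6\right)\right) = 13 \left(\left(-3\right) \left(-5\right)\right) = 13 \cdot 15 = 195$)
$\left(82706 + 451554\right) \left(- 44 t - -64887\right) = \left(82706 + 451554\right) \left(\left(-44\right) 195 - -64887\right) = 534260 \left(-8580 + 64887\right) = 534260 \cdot 56307 = 30082577820$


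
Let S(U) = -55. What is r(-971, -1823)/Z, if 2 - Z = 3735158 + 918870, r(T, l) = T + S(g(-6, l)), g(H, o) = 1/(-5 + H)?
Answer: 57/258557 ≈ 0.00022045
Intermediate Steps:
r(T, l) = -55 + T (r(T, l) = T - 55 = -55 + T)
Z = -4654026 (Z = 2 - (3735158 + 918870) = 2 - 1*4654028 = 2 - 4654028 = -4654026)
r(-971, -1823)/Z = (-55 - 971)/(-4654026) = -1026*(-1/4654026) = 57/258557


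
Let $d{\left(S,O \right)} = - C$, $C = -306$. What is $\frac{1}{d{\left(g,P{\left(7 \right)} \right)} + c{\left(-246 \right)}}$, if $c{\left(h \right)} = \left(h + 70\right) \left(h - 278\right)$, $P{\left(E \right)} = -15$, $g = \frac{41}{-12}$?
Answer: $\frac{1}{92530} \approx 1.0807 \cdot 10^{-5}$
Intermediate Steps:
$g = - \frac{41}{12}$ ($g = 41 \left(- \frac{1}{12}\right) = - \frac{41}{12} \approx -3.4167$)
$c{\left(h \right)} = \left(-278 + h\right) \left(70 + h\right)$ ($c{\left(h \right)} = \left(70 + h\right) \left(-278 + h\right) = \left(-278 + h\right) \left(70 + h\right)$)
$d{\left(S,O \right)} = 306$ ($d{\left(S,O \right)} = \left(-1\right) \left(-306\right) = 306$)
$\frac{1}{d{\left(g,P{\left(7 \right)} \right)} + c{\left(-246 \right)}} = \frac{1}{306 - \left(-31708 - 60516\right)} = \frac{1}{306 + \left(-19460 + 60516 + 51168\right)} = \frac{1}{306 + 92224} = \frac{1}{92530}$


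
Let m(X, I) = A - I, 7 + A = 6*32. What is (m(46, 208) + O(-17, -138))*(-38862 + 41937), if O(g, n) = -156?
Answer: -550425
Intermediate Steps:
A = 185 (A = -7 + 6*32 = -7 + 192 = 185)
m(X, I) = 185 - I
(m(46, 208) + O(-17, -138))*(-38862 + 41937) = ((185 - 1*208) - 156)*(-38862 + 41937) = ((185 - 208) - 156)*3075 = (-23 - 156)*3075 = -179*3075 = -550425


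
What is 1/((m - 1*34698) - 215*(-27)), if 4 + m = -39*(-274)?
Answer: -1/18211 ≈ -5.4912e-5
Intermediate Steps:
m = 10682 (m = -4 - 39*(-274) = -4 + 10686 = 10682)
1/((m - 1*34698) - 215*(-27)) = 1/((10682 - 1*34698) - 215*(-27)) = 1/((10682 - 34698) + 5805) = 1/(-24016 + 5805) = 1/(-18211) = -1/18211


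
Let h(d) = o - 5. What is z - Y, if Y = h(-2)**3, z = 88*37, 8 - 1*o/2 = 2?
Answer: 2913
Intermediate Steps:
o = 12 (o = 16 - 2*2 = 16 - 4 = 12)
z = 3256
h(d) = 7 (h(d) = 12 - 5 = 7)
Y = 343 (Y = 7**3 = 343)
z - Y = 3256 - 1*343 = 3256 - 343 = 2913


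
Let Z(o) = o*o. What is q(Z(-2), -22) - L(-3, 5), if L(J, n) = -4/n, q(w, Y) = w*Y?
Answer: -436/5 ≈ -87.200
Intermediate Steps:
Z(o) = o²
q(w, Y) = Y*w
q(Z(-2), -22) - L(-3, 5) = -22*(-2)² - (-4)/5 = -22*4 - (-4)/5 = -88 - 1*(-⅘) = -88 + ⅘ = -436/5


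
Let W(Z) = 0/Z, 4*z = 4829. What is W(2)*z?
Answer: 0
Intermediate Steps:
z = 4829/4 (z = (1/4)*4829 = 4829/4 ≈ 1207.3)
W(Z) = 0
W(2)*z = 0*(4829/4) = 0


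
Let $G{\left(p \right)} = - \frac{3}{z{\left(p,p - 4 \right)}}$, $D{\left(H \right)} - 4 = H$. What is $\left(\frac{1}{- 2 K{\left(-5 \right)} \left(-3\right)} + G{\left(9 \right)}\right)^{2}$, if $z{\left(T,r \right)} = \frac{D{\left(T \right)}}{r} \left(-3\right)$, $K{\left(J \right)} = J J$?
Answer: $\frac{582169}{3802500} \approx 0.1531$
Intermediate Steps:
$D{\left(H \right)} = 4 + H$
$K{\left(J \right)} = J^{2}$
$z{\left(T,r \right)} = - \frac{3 \left(4 + T\right)}{r}$ ($z{\left(T,r \right)} = \frac{4 + T}{r} \left(-3\right) = - \frac{3 \left(4 + T\right)}{r}$)
$G{\left(p \right)} = - \frac{-4 + p}{-4 - p}$ ($G{\left(p \right)} = - \frac{3}{3 \frac{1}{p - 4} \left(-4 - p\right)} = - \frac{3}{3 \frac{1}{-4 + p} \left(-4 - p\right)} = - 3 \frac{-4 + p}{3 \left(-4 - p\right)} = - \frac{-4 + p}{-4 - p}$)
$\left(\frac{1}{- 2 K{\left(-5 \right)} \left(-3\right)} + G{\left(9 \right)}\right)^{2} = \left(\frac{1}{- 2 \left(-5\right)^{2} \left(-3\right)} + \frac{-4 + 9}{4 + 9}\right)^{2} = \left(\frac{1}{\left(-2\right) 25 \left(-3\right)} + \frac{1}{13} \cdot 5\right)^{2} = \left(\frac{1}{\left(-50\right) \left(-3\right)} + \frac{1}{13} \cdot 5\right)^{2} = \left(\frac{1}{150} + \frac{5}{13}\right)^{2} = \left(\frac{763}{1950}\right)^{2} = \frac{582169}{3802500}$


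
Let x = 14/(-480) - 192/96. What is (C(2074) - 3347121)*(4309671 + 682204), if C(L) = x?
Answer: -802004149018625/48 ≈ -1.6708e+13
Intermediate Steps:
x = -487/240 (x = 14*(-1/480) - 192*1/96 = -7/240 - 2 = -487/240 ≈ -2.0292)
C(L) = -487/240
(C(2074) - 3347121)*(4309671 + 682204) = (-487/240 - 3347121)*(4309671 + 682204) = -803309527/240*4991875 = -802004149018625/48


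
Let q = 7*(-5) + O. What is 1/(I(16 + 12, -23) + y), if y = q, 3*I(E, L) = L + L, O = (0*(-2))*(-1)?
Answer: -3/151 ≈ -0.019868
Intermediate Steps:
O = 0 (O = 0*(-1) = 0)
I(E, L) = 2*L/3 (I(E, L) = (L + L)/3 = (2*L)/3 = 2*L/3)
q = -35 (q = 7*(-5) + 0 = -35 + 0 = -35)
y = -35
1/(I(16 + 12, -23) + y) = 1/((⅔)*(-23) - 35) = 1/(-46/3 - 35) = 1/(-151/3) = -3/151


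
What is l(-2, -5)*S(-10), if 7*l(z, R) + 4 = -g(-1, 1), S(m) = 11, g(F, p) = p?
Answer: -55/7 ≈ -7.8571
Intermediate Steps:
l(z, R) = -5/7 (l(z, R) = -4/7 + (-1*1)/7 = -4/7 + (⅐)*(-1) = -4/7 - ⅐ = -5/7)
l(-2, -5)*S(-10) = -5/7*11 = -55/7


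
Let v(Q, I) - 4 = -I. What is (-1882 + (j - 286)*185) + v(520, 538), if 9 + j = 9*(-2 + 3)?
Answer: -55326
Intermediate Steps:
v(Q, I) = 4 - I
j = 0 (j = -9 + 9*(-2 + 3) = -9 + 9*1 = -9 + 9 = 0)
(-1882 + (j - 286)*185) + v(520, 538) = (-1882 + (0 - 286)*185) + (4 - 1*538) = (-1882 - 286*185) + (4 - 538) = (-1882 - 52910) - 534 = -54792 - 534 = -55326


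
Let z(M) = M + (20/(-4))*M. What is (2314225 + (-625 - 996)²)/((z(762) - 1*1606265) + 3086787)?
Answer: 2470933/738737 ≈ 3.3448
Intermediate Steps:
z(M) = -4*M (z(M) = M + (20*(-¼))*M = M - 5*M = -4*M)
(2314225 + (-625 - 996)²)/((z(762) - 1*1606265) + 3086787) = (2314225 + (-625 - 996)²)/((-4*762 - 1*1606265) + 3086787) = (2314225 + (-1621)²)/((-3048 - 1606265) + 3086787) = (2314225 + 2627641)/(-1609313 + 3086787) = 4941866/1477474 = 4941866*(1/1477474) = 2470933/738737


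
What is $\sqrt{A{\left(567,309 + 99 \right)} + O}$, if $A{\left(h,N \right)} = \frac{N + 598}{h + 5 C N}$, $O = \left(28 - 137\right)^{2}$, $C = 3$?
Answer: $\frac{\sqrt{59030794979}}{2229} \approx 109.0$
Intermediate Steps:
$O = 11881$ ($O = \left(-109\right)^{2} = 11881$)
$A{\left(h,N \right)} = \frac{598 + N}{h + 15 N}$ ($A{\left(h,N \right)} = \frac{N + 598}{h + 5 \cdot 3 N} = \frac{598 + N}{h + 15 N}$)
$\sqrt{A{\left(567,309 + 99 \right)} + O} = \sqrt{\frac{598 + \left(309 + 99\right)}{567 + 15 \left(309 + 99\right)} + 11881} = \sqrt{\frac{598 + 408}{567 + 15 \cdot 408} + 11881} = \sqrt{\frac{1}{567 + 6120} \cdot 1006 + 11881} = \sqrt{\frac{1}{6687} \cdot 1006 + 11881} = \sqrt{\frac{1006}{6687} + 11881} = \sqrt{\frac{79449253}{6687}} = \frac{\sqrt{59030794979}}{2229}$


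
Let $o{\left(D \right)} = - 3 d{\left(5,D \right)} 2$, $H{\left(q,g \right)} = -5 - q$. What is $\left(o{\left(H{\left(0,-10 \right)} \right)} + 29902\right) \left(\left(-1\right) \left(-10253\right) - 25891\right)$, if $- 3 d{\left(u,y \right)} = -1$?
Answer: $-467576200$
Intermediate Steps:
$d{\left(u,y \right)} = \frac{1}{3}$ ($d{\left(u,y \right)} = \left(- \frac{1}{3}\right) \left(-1\right) = \frac{1}{3}$)
$o{\left(D \right)} = -2$ ($o{\left(D \right)} = \left(-3\right) \frac{1}{3} \cdot 2 = \left(-1\right) 2 = -2$)
$\left(o{\left(H{\left(0,-10 \right)} \right)} + 29902\right) \left(\left(-1\right) \left(-10253\right) - 25891\right) = \left(-2 + 29902\right) \left(\left(-1\right) \left(-10253\right) - 25891\right) = 29900 \left(10253 - 25891\right) = 29900 \left(-15638\right) = -467576200$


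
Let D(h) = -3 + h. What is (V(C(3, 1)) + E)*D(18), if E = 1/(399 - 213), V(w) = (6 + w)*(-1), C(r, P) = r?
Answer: -8365/62 ≈ -134.92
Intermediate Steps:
V(w) = -6 - w
E = 1/186 ≈ 0.0053763
(V(C(3, 1)) + E)*D(18) = ((-6 - 1*3) + 1/186)*(-3 + 18) = ((-6 - 3) + 1/186)*15 = (-9 + 1/186)*15 = -1673/186*15 = -8365/62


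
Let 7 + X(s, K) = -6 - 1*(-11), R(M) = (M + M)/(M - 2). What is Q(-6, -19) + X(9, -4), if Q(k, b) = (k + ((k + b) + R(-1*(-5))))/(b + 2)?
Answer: -19/51 ≈ -0.37255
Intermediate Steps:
R(M) = 2*M/(-2 + M) (R(M) = (2*M)/(-2 + M) = 2*M/(-2 + M))
Q(k, b) = (10/3 + b + 2*k)/(2 + b) (Q(k, b) = (k + ((k + b) + 2*(-1*(-5))/(-2 - 1*(-5))))/(b + 2) = (k + ((b + k) + 2*5/(-2 + 5)))/(2 + b) = (k + ((b + k) + 2*5/3))/(2 + b) = (k + ((b + k) + 2*5*(⅓)))/(2 + b) = (k + ((b + k) + 10/3))/(2 + b) = (k + (10/3 + b + k))/(2 + b) = (10/3 + b + 2*k)/(2 + b))
X(s, K) = -2 (X(s, K) = -7 + (-6 - 1*(-11)) = -7 + (-6 + 11) = -7 + 5 = -2)
Q(-6, -19) + X(9, -4) = (10/3 - 19 + 2*(-6))/(2 - 19) - 2 = (10/3 - 19 - 12)/(-17) - 2 = -1/17*(-83/3) - 2 = 83/51 - 2 = -19/51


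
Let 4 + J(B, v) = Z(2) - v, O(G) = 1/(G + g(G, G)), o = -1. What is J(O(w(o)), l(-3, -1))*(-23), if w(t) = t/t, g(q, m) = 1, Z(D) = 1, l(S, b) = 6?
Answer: 207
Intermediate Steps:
w(t) = 1
O(G) = 1/(1 + G) (O(G) = 1/(G + 1) = 1/(1 + G))
J(B, v) = -3 - v (J(B, v) = -4 + (1 - v) = -3 - v)
J(O(w(o)), l(-3, -1))*(-23) = (-3 - 1*6)*(-23) = (-3 - 6)*(-23) = -9*(-23) = 207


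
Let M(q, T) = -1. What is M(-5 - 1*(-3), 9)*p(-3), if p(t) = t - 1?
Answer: 4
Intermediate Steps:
p(t) = -1 + t
M(-5 - 1*(-3), 9)*p(-3) = -(-1 - 3) = -1*(-4) = 4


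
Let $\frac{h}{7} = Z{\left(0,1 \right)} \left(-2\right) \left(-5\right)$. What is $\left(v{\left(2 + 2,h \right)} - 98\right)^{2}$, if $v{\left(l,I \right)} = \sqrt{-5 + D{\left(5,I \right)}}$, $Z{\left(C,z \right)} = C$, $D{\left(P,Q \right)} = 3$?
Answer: $\left(98 - i \sqrt{2}\right)^{2} \approx 9602.0 - 277.19 i$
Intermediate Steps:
$h = 0$ ($h = 7 \cdot 0 \left(-2\right) \left(-5\right) = 7 \cdot 0 \left(-5\right) = 7 \cdot 0 = 0$)
$v{\left(l,I \right)} = i \sqrt{2}$ ($v{\left(l,I \right)} = \sqrt{-5 + 3} = \sqrt{-2} = i \sqrt{2}$)
$\left(v{\left(2 + 2,h \right)} - 98\right)^{2} = \left(i \sqrt{2} - 98\right)^{2} = \left(-98 + i \sqrt{2}\right)^{2}$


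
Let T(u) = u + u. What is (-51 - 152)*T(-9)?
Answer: 3654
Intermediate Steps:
T(u) = 2*u
(-51 - 152)*T(-9) = (-51 - 152)*(2*(-9)) = -203*(-18) = 3654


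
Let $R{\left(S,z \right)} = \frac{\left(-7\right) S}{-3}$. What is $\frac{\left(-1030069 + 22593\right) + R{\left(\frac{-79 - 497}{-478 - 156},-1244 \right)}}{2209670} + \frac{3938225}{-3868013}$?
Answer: $- \frac{399391460529261}{270940923457007} \approx -1.4741$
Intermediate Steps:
$R{\left(S,z \right)} = \frac{7 S}{3}$ ($R{\left(S,z \right)} = - 7 S \left(- \frac{1}{3}\right) = \frac{7 S}{3}$)
$\frac{\left(-1030069 + 22593\right) + R{\left(\frac{-79 - 497}{-478 - 156},-1244 \right)}}{2209670} + \frac{3938225}{-3868013} = \frac{\left(-1030069 + 22593\right) + \frac{7 \frac{-79 - 497}{-478 - 156}}{3}}{2209670} + \frac{3938225}{-3868013} = \left(-1007476 + \frac{7 \left(- \frac{576}{-634}\right)}{3}\right) \frac{1}{2209670} + 3938225 \left(- \frac{1}{3868013}\right) = \left(-1007476 + \frac{7 \left(\left(-576\right) \left(- \frac{1}{634}\right)\right)}{3}\right) \frac{1}{2209670} - \frac{3938225}{3868013} = \left(-1007476 + \frac{7}{3} \cdot \frac{288}{317}\right) \frac{1}{2209670} - \frac{3938225}{3868013} = \left(-1007476 + \frac{672}{317}\right) \frac{1}{2209670} - \frac{3938225}{3868013} = \left(- \frac{319369220}{317}\right) \frac{1}{2209670} - \frac{3938225}{3868013} = - \frac{31936922}{70046539} - \frac{3938225}{3868013} = - \frac{399391460529261}{270940923457007}$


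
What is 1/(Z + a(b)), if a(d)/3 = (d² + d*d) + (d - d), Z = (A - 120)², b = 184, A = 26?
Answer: 1/211972 ≈ 4.7176e-6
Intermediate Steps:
Z = 8836 (Z = (26 - 120)² = (-94)² = 8836)
a(d) = 6*d² (a(d) = 3*((d² + d*d) + (d - d)) = 3*((d² + d²) + 0) = 3*(2*d² + 0) = 3*(2*d²) = 6*d²)
1/(Z + a(b)) = 1/(8836 + 6*184²) = 1/(8836 + 6*33856) = 1/(8836 + 203136) = 1/211972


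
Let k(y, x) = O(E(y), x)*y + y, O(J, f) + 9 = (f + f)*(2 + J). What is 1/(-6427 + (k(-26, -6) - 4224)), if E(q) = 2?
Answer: -1/9195 ≈ -0.00010875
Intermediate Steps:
O(J, f) = -9 + 2*f*(2 + J) (O(J, f) = -9 + (f + f)*(2 + J) = -9 + (2*f)*(2 + J) = -9 + 2*f*(2 + J))
k(y, x) = y + y*(-9 + 8*x) (k(y, x) = (-9 + 4*x + 2*2*x)*y + y = (-9 + 4*x + 4*x)*y + y = (-9 + 8*x)*y + y = y*(-9 + 8*x) + y = y + y*(-9 + 8*x))
1/(-6427 + (k(-26, -6) - 4224)) = 1/(-6427 + (8*(-26)*(-1 - 6) - 4224)) = 1/(-6427 + (8*(-26)*(-7) - 4224)) = 1/(-6427 + (1456 - 4224)) = 1/(-6427 - 2768) = 1/(-9195) = -1/9195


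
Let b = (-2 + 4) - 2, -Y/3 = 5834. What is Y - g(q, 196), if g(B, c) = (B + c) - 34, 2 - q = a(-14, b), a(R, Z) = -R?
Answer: -17652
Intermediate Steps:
Y = -17502 (Y = -3*5834 = -17502)
b = 0 (b = 2 - 2 = 0)
q = -12 (q = 2 - (-1)*(-14) = 2 - 1*14 = 2 - 14 = -12)
g(B, c) = -34 + B + c
Y - g(q, 196) = -17502 - (-34 - 12 + 196) = -17502 - 1*150 = -17502 - 150 = -17652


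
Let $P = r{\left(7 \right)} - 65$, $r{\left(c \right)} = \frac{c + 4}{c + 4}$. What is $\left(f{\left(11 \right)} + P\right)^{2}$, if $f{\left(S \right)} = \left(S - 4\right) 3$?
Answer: $1849$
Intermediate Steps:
$r{\left(c \right)} = 1$ ($r{\left(c \right)} = \frac{4 + c}{4 + c} = 1$)
$P = -64$ ($P = 1 - 65 = -64$)
$f{\left(S \right)} = -12 + 3 S$ ($f{\left(S \right)} = \left(-4 + S\right) 3 = -12 + 3 S$)
$\left(f{\left(11 \right)} + P\right)^{2} = \left(\left(-12 + 3 \cdot 11\right) - 64\right)^{2} = \left(\left(-12 + 33\right) - 64\right)^{2} = \left(21 - 64\right)^{2} = \left(-43\right)^{2} = 1849$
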